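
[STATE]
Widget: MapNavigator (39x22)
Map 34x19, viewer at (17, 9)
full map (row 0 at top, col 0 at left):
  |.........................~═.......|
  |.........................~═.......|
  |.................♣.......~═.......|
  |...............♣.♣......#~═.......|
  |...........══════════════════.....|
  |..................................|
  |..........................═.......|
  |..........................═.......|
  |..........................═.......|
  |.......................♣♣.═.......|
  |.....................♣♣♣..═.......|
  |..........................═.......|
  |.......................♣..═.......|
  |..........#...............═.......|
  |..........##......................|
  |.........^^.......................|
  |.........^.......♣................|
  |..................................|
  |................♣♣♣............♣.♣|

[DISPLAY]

                                       
                                       
  .........................~═.......   
  .........................~═.......   
  .................♣.......~═.......   
  ...............♣.♣......#~═.......   
  ...........══════════════════.....   
  ..................................   
  ..........................═.......   
  ..........................═.......   
  ..........................═.......   
  .................@.....♣♣.═.......   
  .....................♣♣♣..═.......   
  ..........................═.......   
  .......................♣..═.......   
  ..........#...............═.......   
  ..........##......................   
  .........^^.......................   
  .........^.......♣................   
  ..................................   
  ................♣♣♣............♣.♣   
                                       


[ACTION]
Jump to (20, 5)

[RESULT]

                                       
                                       
                                       
                                       
                                       
                                       
........................~═.......      
........................~═.......      
................♣.......~═.......      
..............♣.♣......#~═.......      
..........══════════════════.....      
...................@.............      
.........................═.......      
.........................═.......      
.........................═.......      
......................♣♣.═.......      
....................♣♣♣..═.......      
.........................═.......      
......................♣..═.......      
.........#...............═.......      
.........##......................      
........^^.......................      


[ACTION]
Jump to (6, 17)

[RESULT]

             ..........................
             ..........................
             ..........................
             .......................♣♣.
             .....................♣♣♣..
             ..........................
             .......................♣..
             ..........#...............
             ..........##..............
             .........^^...............
             .........^.......♣........
             ......@...................
             ................♣♣♣.......
                                       
                                       
                                       
                                       
                                       
                                       
                                       
                                       
                                       


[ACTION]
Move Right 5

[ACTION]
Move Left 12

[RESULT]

                   ....................
                   ....................
                   ....................
                   ....................
                   ....................
                   ....................
                   ....................
                   ..........#.........
                   ..........##........
                   .........^^.........
                   .........^.......♣..
                   @...................
                   ................♣♣♣.
                                       
                                       
                                       
                                       
                                       
                                       
                                       
                                       
                                       


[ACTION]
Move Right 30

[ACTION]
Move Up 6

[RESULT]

..............~═.......                
..............~═.......                
......♣.......~═.......                
....♣.♣......#~═.......                
══════════════════.....                
.......................                
...............═.......                
...............═.......                
...............═.......                
............♣♣.═.......                
..........♣♣♣..═.......                
...............═...@...                
............♣..═.......                
...............═.......                
#......................                
.......................                
......♣................                
.......................                
.....♣♣♣............♣.♣                
                                       
                                       
                                       


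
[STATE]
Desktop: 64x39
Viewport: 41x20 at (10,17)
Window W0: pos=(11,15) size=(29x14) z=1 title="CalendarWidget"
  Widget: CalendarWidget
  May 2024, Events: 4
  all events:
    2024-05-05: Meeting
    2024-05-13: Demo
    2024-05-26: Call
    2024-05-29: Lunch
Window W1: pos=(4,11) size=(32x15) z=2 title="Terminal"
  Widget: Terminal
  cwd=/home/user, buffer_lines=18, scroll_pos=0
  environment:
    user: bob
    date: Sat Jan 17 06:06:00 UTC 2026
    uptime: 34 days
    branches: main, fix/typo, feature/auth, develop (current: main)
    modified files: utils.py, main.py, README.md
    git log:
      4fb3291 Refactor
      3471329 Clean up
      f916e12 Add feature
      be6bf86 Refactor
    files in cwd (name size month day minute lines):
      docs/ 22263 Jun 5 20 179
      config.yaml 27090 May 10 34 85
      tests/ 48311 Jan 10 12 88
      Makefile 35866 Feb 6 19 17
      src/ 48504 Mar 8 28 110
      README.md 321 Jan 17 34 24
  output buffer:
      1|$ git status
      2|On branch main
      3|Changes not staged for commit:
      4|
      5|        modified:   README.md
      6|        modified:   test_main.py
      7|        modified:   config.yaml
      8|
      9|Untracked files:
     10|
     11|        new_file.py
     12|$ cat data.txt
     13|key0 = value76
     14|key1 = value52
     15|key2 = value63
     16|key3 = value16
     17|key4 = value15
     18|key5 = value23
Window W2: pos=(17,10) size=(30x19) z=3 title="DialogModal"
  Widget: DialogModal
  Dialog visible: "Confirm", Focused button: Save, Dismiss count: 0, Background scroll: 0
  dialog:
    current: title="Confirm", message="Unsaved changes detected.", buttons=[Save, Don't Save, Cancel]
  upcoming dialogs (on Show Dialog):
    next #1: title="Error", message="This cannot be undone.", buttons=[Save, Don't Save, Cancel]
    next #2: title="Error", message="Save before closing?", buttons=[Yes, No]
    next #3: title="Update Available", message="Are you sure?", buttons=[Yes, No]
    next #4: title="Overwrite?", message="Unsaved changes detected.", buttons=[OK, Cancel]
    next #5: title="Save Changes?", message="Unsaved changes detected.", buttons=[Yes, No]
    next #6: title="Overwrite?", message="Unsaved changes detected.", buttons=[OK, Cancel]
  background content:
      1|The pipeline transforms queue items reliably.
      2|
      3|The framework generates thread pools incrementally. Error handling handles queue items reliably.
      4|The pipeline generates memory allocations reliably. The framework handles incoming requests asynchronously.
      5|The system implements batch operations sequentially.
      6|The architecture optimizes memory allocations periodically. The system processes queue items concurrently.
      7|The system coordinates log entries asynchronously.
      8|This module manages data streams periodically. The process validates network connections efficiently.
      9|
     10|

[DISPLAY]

       ┃The system implements batch ┃    
   modi┃Th┌──────────────────────┐ m┃    
   modi┃Th│       Confirm        │ e┃    
   modi┃Th│Unsaved changes detect│tr┃    
       ┃  │[Save]  Don't Save   C│  ┃    
cked fi┃  └──────────────────────┘  ┃    
       ┃                            ┃    
   new_┃                            ┃    
━━━━━━━┃                            ┃    
 ┃     ┃                            ┃    
 ┃     ┃                            ┃    
 ┗━━━━━┗━━━━━━━━━━━━━━━━━━━━━━━━━━━━┛    
                                         
                                         
                                         
                                         
                                         
                                         
                                         
                                         


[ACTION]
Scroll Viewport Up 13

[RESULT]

                                         
                                         
                                         
                                         
                                         
                                         
       ┏━━━━━━━━━━━━━━━━━━━━━━━━━━━━┓    
━━━━━━━┃ DialogModal                ┃    
inal   ┠────────────────────────────┨    
───────┃The pipeline transforms queu┃    
 status┃                            ┃    
anch ma┃The framework generates thre┃    
es not ┃The pipeline generates memor┃    
       ┃The system implements batch ┃    
   modi┃Th┌──────────────────────┐ m┃    
   modi┃Th│       Confirm        │ e┃    
   modi┃Th│Unsaved changes detect│tr┃    
       ┃  │[Save]  Don't Save   C│  ┃    
cked fi┃  └──────────────────────┘  ┃    
       ┃                            ┃    


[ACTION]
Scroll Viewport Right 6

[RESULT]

                                         
                                         
                                         
                                         
                                         
                                         
 ┏━━━━━━━━━━━━━━━━━━━━━━━━━━━━┓          
━┃ DialogModal                ┃          
 ┠────────────────────────────┨          
─┃The pipeline transforms queu┃          
s┃                            ┃          
a┃The framework generates thre┃          
 ┃The pipeline generates memor┃          
 ┃The system implements batch ┃          
i┃Th┌──────────────────────┐ m┃          
i┃Th│       Confirm        │ e┃          
i┃Th│Unsaved changes detect│tr┃          
 ┃  │[Save]  Don't Save   C│  ┃          
i┃  └──────────────────────┘  ┃          
 ┃                            ┃          


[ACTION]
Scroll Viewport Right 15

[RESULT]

                                         
                                         
                                         
                                         
                                         
                                         
━━━━━━━━━━━━━━━━━━━━━━━┓                 
ogModal                ┃                 
───────────────────────┨                 
ipeline transforms queu┃                 
                       ┃                 
ramework generates thre┃                 
ipeline generates memor┃                 
ystem implements batch ┃                 
────────────────────┐ m┃                 
     Confirm        │ e┃                 
saved changes detect│tr┃                 
ave]  Don't Save   C│  ┃                 
────────────────────┘  ┃                 
                       ┃                 


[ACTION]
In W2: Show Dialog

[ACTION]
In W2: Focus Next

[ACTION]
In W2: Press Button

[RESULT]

                                         
                                         
                                         
                                         
                                         
                                         
━━━━━━━━━━━━━━━━━━━━━━━┓                 
ogModal                ┃                 
───────────────────────┨                 
ipeline transforms queu┃                 
                       ┃                 
ramework generates thre┃                 
ipeline generates memor┃                 
ystem implements batch ┃                 
rchitecture optimizes m┃                 
ystem coordinates log e┃                 
module manages data str┃                 
                       ┃                 
                       ┃                 
                       ┃                 


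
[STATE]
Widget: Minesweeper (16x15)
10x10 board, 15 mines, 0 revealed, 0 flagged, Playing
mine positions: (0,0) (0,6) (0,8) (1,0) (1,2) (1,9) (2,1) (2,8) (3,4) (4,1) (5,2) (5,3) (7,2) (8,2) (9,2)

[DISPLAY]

■■■■■■■■■■      
■■■■■■■■■■      
■■■■■■■■■■      
■■■■■■■■■■      
■■■■■■■■■■      
■■■■■■■■■■      
■■■■■■■■■■      
■■■■■■■■■■      
■■■■■■■■■■      
■■■■■■■■■■      
                
                
                
                
                


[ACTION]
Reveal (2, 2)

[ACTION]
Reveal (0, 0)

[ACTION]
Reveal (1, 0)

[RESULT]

✹■■■■■✹■✹■      
✹■✹■■■■■■✹      
■✹2■■■■■✹■      
■■■■✹■■■■■      
■✹■■■■■■■■      
■■✹✹■■■■■■      
■■■■■■■■■■      
■■✹■■■■■■■      
■■✹■■■■■■■      
■■✹■■■■■■■      
                
                
                
                
                


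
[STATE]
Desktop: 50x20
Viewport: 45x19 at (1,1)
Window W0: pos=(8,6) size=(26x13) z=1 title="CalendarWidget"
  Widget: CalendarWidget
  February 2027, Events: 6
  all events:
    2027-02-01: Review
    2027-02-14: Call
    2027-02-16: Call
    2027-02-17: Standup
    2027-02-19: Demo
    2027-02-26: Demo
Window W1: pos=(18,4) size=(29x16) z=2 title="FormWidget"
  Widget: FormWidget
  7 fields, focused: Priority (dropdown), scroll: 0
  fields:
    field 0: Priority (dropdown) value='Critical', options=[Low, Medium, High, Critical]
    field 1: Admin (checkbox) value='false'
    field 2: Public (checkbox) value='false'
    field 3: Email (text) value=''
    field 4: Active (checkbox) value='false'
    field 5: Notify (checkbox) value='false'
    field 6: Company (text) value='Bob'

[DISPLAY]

                                             
                                             
                                             
                 ┏━━━━━━━━━━━━━━━━━━━━━━━━━━━
                 ┃ FormWidget                
       ┏━━━━━━━━━┠───────────────────────────
       ┃ Calendar┃> Priority:   [Critical  ▼]
       ┠─────────┃  Admin:      [ ]          
       ┃     Febr┃  Public:     [ ]          
       ┃Mo Tu We ┃  Email:      [           ]
       ┃ 1*  2  3┃  Active:     [ ]          
       ┃ 8  9 10 ┃  Notify:     [ ]          
       ┃15 16* 17┃  Company:    [Bob        ]
       ┃22 23 24 ┃                           
       ┃         ┃                           
       ┃         ┃                           
       ┃         ┃                           
       ┗━━━━━━━━━┃                           
                 ┗━━━━━━━━━━━━━━━━━━━━━━━━━━━


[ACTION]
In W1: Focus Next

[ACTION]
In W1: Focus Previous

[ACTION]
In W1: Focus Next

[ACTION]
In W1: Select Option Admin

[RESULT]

                                             
                                             
                                             
                 ┏━━━━━━━━━━━━━━━━━━━━━━━━━━━
                 ┃ FormWidget                
       ┏━━━━━━━━━┠───────────────────────────
       ┃ Calendar┃  Priority:   [Critical  ▼]
       ┠─────────┃> Admin:      [ ]          
       ┃     Febr┃  Public:     [ ]          
       ┃Mo Tu We ┃  Email:      [           ]
       ┃ 1*  2  3┃  Active:     [ ]          
       ┃ 8  9 10 ┃  Notify:     [ ]          
       ┃15 16* 17┃  Company:    [Bob        ]
       ┃22 23 24 ┃                           
       ┃         ┃                           
       ┃         ┃                           
       ┃         ┃                           
       ┗━━━━━━━━━┃                           
                 ┗━━━━━━━━━━━━━━━━━━━━━━━━━━━


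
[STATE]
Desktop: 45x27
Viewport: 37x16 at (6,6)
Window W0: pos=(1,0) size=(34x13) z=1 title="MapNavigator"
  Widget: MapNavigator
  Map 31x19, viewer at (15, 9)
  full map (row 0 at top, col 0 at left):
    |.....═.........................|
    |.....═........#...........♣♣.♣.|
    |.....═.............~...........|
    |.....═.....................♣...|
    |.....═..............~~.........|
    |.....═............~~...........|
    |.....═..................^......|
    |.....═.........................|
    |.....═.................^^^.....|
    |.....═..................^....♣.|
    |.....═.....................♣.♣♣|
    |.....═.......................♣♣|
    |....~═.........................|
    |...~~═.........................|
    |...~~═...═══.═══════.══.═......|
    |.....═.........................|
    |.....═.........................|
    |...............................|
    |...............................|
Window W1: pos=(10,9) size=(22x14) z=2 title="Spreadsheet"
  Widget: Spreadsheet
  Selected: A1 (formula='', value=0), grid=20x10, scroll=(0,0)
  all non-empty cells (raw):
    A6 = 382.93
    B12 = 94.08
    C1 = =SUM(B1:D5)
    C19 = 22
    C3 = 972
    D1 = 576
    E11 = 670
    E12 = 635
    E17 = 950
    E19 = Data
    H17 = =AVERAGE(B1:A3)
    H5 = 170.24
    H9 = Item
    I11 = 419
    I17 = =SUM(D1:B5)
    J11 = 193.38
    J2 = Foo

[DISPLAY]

..═.................^^^.....┃        
..═.........@........^....♣.┃        
..═.....................♣.♣♣┃        
..═.┏━━━━━━━━━━━━━━━━━━━━┓♣♣┃        
.~═.┃ Spreadsheet        ┃..┃        
~~═.┠────────────────────┨..┃        
━━━━┃A1:                 ┃━━┛        
    ┃       A       B    ┃           
    ┃--------------------┃           
    ┃  1      [0]       0┃           
    ┃  2        0       0┃           
    ┃  3        0       0┃           
    ┃  4        0       0┃           
    ┃  5        0       0┃           
    ┃  6   382.93       0┃           
    ┃  7        0       0┃           


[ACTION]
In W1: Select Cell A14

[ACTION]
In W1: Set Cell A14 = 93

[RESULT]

..═.................^^^.....┃        
..═.........@........^....♣.┃        
..═.....................♣.♣♣┃        
..═.┏━━━━━━━━━━━━━━━━━━━━┓♣♣┃        
.~═.┃ Spreadsheet        ┃..┃        
~~═.┠────────────────────┨..┃        
━━━━┃A14: 93             ┃━━┛        
    ┃       A       B    ┃           
    ┃--------------------┃           
    ┃  1        0       0┃           
    ┃  2        0       0┃           
    ┃  3        0       0┃           
    ┃  4        0       0┃           
    ┃  5        0       0┃           
    ┃  6   382.93       0┃           
    ┃  7        0       0┃           


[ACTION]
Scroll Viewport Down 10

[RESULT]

~~═.┠────────────────────┨..┃        
━━━━┃A14: 93             ┃━━┛        
    ┃       A       B    ┃           
    ┃--------------------┃           
    ┃  1        0       0┃           
    ┃  2        0       0┃           
    ┃  3        0       0┃           
    ┃  4        0       0┃           
    ┃  5        0       0┃           
    ┃  6   382.93       0┃           
    ┃  7        0       0┃           
    ┗━━━━━━━━━━━━━━━━━━━━┛           
                                     
                                     
                                     
                                     


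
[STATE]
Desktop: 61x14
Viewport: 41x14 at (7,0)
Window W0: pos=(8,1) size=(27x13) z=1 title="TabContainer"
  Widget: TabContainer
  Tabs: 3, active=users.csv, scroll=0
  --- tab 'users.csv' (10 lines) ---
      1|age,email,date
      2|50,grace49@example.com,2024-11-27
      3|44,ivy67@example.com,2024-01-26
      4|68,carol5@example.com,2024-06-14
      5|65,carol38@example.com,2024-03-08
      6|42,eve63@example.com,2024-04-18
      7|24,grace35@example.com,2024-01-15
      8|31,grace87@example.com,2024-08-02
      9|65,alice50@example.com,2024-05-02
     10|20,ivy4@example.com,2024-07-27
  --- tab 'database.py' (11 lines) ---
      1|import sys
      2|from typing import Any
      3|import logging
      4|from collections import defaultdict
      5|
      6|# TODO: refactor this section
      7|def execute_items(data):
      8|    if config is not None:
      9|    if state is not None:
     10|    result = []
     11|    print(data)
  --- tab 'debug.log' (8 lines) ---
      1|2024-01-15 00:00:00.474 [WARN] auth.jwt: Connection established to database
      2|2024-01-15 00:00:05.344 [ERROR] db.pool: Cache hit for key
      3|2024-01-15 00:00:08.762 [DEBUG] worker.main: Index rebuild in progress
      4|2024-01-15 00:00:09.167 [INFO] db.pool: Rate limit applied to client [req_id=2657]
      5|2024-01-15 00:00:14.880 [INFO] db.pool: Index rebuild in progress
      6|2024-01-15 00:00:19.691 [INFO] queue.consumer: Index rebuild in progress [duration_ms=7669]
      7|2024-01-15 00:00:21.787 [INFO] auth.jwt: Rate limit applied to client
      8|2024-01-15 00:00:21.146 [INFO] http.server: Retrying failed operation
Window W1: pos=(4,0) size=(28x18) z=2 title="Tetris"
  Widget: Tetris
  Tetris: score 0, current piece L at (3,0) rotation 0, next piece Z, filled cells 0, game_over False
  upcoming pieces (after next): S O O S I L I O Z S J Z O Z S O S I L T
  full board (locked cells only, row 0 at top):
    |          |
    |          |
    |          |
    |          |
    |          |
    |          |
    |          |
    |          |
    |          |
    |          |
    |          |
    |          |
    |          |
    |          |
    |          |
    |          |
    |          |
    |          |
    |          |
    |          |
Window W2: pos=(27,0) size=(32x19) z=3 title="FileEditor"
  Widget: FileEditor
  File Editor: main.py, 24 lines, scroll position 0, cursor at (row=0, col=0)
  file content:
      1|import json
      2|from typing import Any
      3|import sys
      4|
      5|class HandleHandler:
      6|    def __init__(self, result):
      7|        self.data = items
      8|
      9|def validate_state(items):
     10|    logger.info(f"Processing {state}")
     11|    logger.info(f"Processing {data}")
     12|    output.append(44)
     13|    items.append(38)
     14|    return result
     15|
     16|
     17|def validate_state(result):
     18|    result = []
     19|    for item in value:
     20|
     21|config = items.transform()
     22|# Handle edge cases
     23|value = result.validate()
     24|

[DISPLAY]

━━━━━━━━━━━━━━━━━━━━┏━━━━━━━━━━━━━━━━━━━━
etris               ┃ FileEditor         
────────────────────┠────────────────────
        │Next:      ┃█mport json         
        │▓▓         ┃from typing import A
        │ ▓▓        ┃import sys          
        │           ┃                    
        │           ┃class HandleHandler:
        │           ┃    def __init__(sel
        │Score:     ┃        self.data = 
        │0          ┃                    
        │           ┃def validate_state(i
        │           ┃    logger.info(f"Pr
        │           ┃    logger.info(f"Pr


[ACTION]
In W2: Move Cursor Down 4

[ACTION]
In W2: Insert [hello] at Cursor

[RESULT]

━━━━━━━━━━━━━━━━━━━━┏━━━━━━━━━━━━━━━━━━━━
etris               ┃ FileEditor         
────────────────────┠────────────────────
        │Next:      ┃import json         
        │▓▓         ┃from typing import A
        │ ▓▓        ┃import sys          
        │           ┃                    
        │           ┃hello█lass HandleHan
        │           ┃    def __init__(sel
        │Score:     ┃        self.data = 
        │0          ┃                    
        │           ┃def validate_state(i
        │           ┃    logger.info(f"Pr
        │           ┃    logger.info(f"Pr


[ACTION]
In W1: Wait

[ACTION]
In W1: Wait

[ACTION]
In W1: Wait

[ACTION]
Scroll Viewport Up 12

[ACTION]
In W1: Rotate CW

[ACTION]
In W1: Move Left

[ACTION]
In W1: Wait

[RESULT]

━━━━━━━━━━━━━━━━━━━━┏━━━━━━━━━━━━━━━━━━━━
etris               ┃ FileEditor         
────────────────────┠────────────────────
▒▒      │Next:      ┃import json         
        │▓▓         ┃from typing import A
        │ ▓▓        ┃import sys          
        │           ┃                    
        │           ┃hello█lass HandleHan
        │           ┃    def __init__(sel
        │Score:     ┃        self.data = 
        │0          ┃                    
        │           ┃def validate_state(i
        │           ┃    logger.info(f"Pr
        │           ┃    logger.info(f"Pr


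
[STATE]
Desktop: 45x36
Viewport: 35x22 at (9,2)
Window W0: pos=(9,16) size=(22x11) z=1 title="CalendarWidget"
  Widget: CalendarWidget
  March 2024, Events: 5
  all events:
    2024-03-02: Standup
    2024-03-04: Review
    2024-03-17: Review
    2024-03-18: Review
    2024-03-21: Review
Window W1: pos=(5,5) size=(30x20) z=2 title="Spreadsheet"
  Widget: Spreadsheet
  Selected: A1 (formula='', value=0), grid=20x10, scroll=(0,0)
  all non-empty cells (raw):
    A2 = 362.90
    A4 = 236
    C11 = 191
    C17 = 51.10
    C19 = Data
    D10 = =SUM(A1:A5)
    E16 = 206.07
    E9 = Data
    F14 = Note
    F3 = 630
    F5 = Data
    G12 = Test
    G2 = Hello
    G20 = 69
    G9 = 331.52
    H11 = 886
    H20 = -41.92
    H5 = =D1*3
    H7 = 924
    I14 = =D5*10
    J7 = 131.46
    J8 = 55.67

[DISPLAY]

                                   
                                   
                                   
━━━━━━━━━━━━━━━━━━━━━━━━━┓         
readsheet                ┃         
─────────────────────────┨         
                         ┃         
    A       B       C    ┃         
-------------------------┃         
      [0]       0       0┃         
   362.90       0       0┃         
        0       0       0┃         
      236       0       0┃         
        0       0       0┃         
        0       0       0┃         
        0       0       0┃         
        0       0       0┃         
        0       0       0┃         
        0       0       0┃         
        0       0     191┃         
        0       0       0┃         
        0       0       0┃         


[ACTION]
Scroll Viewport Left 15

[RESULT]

                                   
                                   
                                   
     ┏━━━━━━━━━━━━━━━━━━━━━━━━━━━━┓
     ┃ Spreadsheet                ┃
     ┠────────────────────────────┨
     ┃A1:                         ┃
     ┃       A       B       C    ┃
     ┃----------------------------┃
     ┃  1      [0]       0       0┃
     ┃  2   362.90       0       0┃
     ┃  3        0       0       0┃
     ┃  4      236       0       0┃
     ┃  5        0       0       0┃
     ┃  6        0       0       0┃
     ┃  7        0       0       0┃
     ┃  8        0       0       0┃
     ┃  9        0       0       0┃
     ┃ 10        0       0       0┃
     ┃ 11        0       0     191┃
     ┃ 12        0       0       0┃
     ┃ 13        0       0       0┃


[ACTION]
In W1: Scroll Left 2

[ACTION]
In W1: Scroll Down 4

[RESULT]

                                   
                                   
                                   
     ┏━━━━━━━━━━━━━━━━━━━━━━━━━━━━┓
     ┃ Spreadsheet                ┃
     ┠────────────────────────────┨
     ┃A1:                         ┃
     ┃       A       B       C    ┃
     ┃----------------------------┃
     ┃  5        0       0       0┃
     ┃  6        0       0       0┃
     ┃  7        0       0       0┃
     ┃  8        0       0       0┃
     ┃  9        0       0       0┃
     ┃ 10        0       0       0┃
     ┃ 11        0       0     191┃
     ┃ 12        0       0       0┃
     ┃ 13        0       0       0┃
     ┃ 14        0       0       0┃
     ┃ 15        0       0       0┃
     ┃ 16        0       0       0┃
     ┃ 17        0       0   51.10┃


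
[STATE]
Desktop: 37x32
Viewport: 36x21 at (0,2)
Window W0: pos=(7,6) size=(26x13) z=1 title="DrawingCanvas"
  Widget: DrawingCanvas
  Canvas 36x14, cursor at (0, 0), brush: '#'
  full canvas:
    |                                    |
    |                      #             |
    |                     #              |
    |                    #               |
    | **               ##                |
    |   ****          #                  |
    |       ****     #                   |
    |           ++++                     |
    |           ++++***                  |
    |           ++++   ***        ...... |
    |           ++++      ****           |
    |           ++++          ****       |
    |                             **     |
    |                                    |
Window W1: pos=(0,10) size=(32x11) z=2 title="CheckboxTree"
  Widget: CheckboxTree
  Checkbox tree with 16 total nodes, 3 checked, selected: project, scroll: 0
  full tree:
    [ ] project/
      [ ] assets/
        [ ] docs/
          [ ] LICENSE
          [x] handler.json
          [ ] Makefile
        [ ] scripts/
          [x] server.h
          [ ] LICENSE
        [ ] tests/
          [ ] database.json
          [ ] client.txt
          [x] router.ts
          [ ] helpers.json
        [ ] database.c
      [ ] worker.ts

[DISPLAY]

                                    
                                    
                                    
                                    
       ┏━━━━━━━━━━━━━━━━━━━━━━━━┓   
       ┃ DrawingCanvas          ┃   
       ┠────────────────────────┨   
       ┃+                       ┃   
┏━━━━━━━━━━━━━━━━━━━━━━━━━━━━━━┓┃   
┃ CheckboxTree                 ┃┃   
┠──────────────────────────────┨┃   
┃>[-] project/                 ┃┃   
┃   [-] assets/                ┃┃   
┃     [-] docs/                ┃┃   
┃       [ ] LICENSE            ┃┃   
┃       [x] handler.json       ┃┃   
┃       [ ] Makefile           ┃┛   
┃     [-] scripts/             ┃    
┗━━━━━━━━━━━━━━━━━━━━━━━━━━━━━━┛    
                                    
                                    


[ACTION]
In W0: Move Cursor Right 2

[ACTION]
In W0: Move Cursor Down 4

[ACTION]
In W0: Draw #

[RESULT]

                                    
                                    
                                    
                                    
       ┏━━━━━━━━━━━━━━━━━━━━━━━━┓   
       ┃ DrawingCanvas          ┃   
       ┠────────────────────────┨   
       ┃                        ┃   
┏━━━━━━━━━━━━━━━━━━━━━━━━━━━━━━┓┃   
┃ CheckboxTree                 ┃┃   
┠──────────────────────────────┨┃   
┃>[-] project/                 ┃┃   
┃   [-] assets/                ┃┃   
┃     [-] docs/                ┃┃   
┃       [ ] LICENSE            ┃┃   
┃       [x] handler.json       ┃┃   
┃       [ ] Makefile           ┃┛   
┃     [-] scripts/             ┃    
┗━━━━━━━━━━━━━━━━━━━━━━━━━━━━━━┛    
                                    
                                    


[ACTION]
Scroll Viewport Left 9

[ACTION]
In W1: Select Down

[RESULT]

                                    
                                    
                                    
                                    
       ┏━━━━━━━━━━━━━━━━━━━━━━━━┓   
       ┃ DrawingCanvas          ┃   
       ┠────────────────────────┨   
       ┃                        ┃   
┏━━━━━━━━━━━━━━━━━━━━━━━━━━━━━━┓┃   
┃ CheckboxTree                 ┃┃   
┠──────────────────────────────┨┃   
┃ [-] project/                 ┃┃   
┃>  [-] assets/                ┃┃   
┃     [-] docs/                ┃┃   
┃       [ ] LICENSE            ┃┃   
┃       [x] handler.json       ┃┃   
┃       [ ] Makefile           ┃┛   
┃     [-] scripts/             ┃    
┗━━━━━━━━━━━━━━━━━━━━━━━━━━━━━━┛    
                                    
                                    


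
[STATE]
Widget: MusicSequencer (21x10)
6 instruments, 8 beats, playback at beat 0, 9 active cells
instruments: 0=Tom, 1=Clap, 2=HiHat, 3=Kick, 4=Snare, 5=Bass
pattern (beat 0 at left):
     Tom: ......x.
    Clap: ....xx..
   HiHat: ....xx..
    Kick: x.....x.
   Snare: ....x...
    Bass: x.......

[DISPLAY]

      ▼1234567       
   Tom······█·       
  Clap····██··       
 HiHat····██··       
  Kick█·····█·       
 Snare····█···       
  Bass█·······       
                     
                     
                     


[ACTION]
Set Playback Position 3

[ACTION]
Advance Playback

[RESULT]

      0123▼567       
   Tom······█·       
  Clap····██··       
 HiHat····██··       
  Kick█·····█·       
 Snare····█···       
  Bass█·······       
                     
                     
                     


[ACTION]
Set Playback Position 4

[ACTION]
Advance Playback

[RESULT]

      01234▼67       
   Tom······█·       
  Clap····██··       
 HiHat····██··       
  Kick█·····█·       
 Snare····█···       
  Bass█·······       
                     
                     
                     


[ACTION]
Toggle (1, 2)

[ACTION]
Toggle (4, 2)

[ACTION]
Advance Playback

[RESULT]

      012345▼7       
   Tom······█·       
  Clap··█·██··       
 HiHat····██··       
  Kick█·····█·       
 Snare··█·█···       
  Bass█·······       
                     
                     
                     


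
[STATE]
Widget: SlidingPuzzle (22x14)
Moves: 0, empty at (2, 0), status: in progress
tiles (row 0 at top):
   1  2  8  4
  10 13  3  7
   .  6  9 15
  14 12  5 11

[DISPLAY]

┌────┬────┬────┬────┐ 
│  1 │  2 │  8 │  4 │ 
├────┼────┼────┼────┤ 
│ 10 │ 13 │  3 │  7 │ 
├────┼────┼────┼────┤ 
│    │  6 │  9 │ 15 │ 
├────┼────┼────┼────┤ 
│ 14 │ 12 │  5 │ 11 │ 
└────┴────┴────┴────┘ 
Moves: 0              
                      
                      
                      
                      


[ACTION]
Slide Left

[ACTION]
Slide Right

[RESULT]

┌────┬────┬────┬────┐ 
│  1 │  2 │  8 │  4 │ 
├────┼────┼────┼────┤ 
│ 10 │ 13 │  3 │  7 │ 
├────┼────┼────┼────┤ 
│    │  6 │  9 │ 15 │ 
├────┼────┼────┼────┤ 
│ 14 │ 12 │  5 │ 11 │ 
└────┴────┴────┴────┘ 
Moves: 2              
                      
                      
                      
                      


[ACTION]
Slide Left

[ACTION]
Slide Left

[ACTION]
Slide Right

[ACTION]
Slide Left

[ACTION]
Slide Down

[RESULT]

┌────┬────┬────┬────┐ 
│  1 │  2 │  8 │  4 │ 
├────┼────┼────┼────┤ 
│ 10 │ 13 │    │  7 │ 
├────┼────┼────┼────┤ 
│  6 │  9 │  3 │ 15 │ 
├────┼────┼────┼────┤ 
│ 14 │ 12 │  5 │ 11 │ 
└────┴────┴────┴────┘ 
Moves: 7              
                      
                      
                      
                      
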